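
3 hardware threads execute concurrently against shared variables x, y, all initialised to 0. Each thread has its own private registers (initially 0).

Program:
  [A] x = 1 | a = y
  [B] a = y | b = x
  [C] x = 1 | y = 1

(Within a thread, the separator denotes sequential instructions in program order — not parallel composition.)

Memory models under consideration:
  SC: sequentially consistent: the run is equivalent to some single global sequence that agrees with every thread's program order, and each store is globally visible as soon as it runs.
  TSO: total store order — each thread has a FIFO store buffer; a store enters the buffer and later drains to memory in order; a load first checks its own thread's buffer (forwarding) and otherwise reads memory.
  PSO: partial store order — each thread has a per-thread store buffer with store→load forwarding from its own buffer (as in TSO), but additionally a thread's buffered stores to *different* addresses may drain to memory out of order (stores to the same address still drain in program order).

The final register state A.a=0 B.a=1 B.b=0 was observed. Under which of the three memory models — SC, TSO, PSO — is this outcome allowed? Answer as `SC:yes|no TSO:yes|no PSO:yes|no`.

outcome vector order: (A.a,B.a,B.b)
SC (6): 0/0/0, 0/0/1, 0/1/1, 1/0/0, 1/0/1, 1/1/1
TSO (6): 0/0/0, 0/0/1, 0/1/1, 1/0/0, 1/0/1, 1/1/1
PSO (8): 0/0/0, 0/0/1, 0/1/0, 0/1/1, 1/0/0, 1/0/1, 1/1/0, 1/1/1
target 0/1/0 ∈ {PSO}

SC:no TSO:no PSO:yes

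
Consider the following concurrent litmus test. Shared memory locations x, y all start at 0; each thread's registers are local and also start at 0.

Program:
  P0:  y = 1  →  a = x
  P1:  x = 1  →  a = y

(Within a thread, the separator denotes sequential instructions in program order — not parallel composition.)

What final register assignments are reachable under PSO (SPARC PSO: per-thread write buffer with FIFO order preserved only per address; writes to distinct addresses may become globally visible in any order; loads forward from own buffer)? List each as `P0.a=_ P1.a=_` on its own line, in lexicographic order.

P0.a=0 P1.a=0
P0.a=0 P1.a=1
P0.a=1 P1.a=0
P0.a=1 P1.a=1

outcome vector order: (P0.a,P1.a)
|PSO outcomes| = 4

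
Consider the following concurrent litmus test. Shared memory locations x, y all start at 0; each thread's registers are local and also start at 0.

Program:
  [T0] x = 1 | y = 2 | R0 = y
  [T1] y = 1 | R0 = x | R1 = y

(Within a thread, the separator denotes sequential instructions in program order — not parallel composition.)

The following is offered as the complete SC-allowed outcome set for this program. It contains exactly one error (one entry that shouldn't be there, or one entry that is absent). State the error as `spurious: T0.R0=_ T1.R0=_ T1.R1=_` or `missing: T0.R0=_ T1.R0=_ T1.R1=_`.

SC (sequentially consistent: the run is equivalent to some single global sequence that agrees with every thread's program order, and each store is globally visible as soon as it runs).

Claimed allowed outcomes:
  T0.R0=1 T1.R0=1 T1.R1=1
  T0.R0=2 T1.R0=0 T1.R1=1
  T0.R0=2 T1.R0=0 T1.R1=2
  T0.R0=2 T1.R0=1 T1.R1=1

outcome vector order: (T0.R0,T1.R0,T1.R1)
SC: 5 outcomes — {<1 1 1>, <2 0 1>, <2 0 2>, <2 1 1>, <2 1 2>}
SC∖claimed = {<2 1 2>}

missing: T0.R0=2 T1.R0=1 T1.R1=2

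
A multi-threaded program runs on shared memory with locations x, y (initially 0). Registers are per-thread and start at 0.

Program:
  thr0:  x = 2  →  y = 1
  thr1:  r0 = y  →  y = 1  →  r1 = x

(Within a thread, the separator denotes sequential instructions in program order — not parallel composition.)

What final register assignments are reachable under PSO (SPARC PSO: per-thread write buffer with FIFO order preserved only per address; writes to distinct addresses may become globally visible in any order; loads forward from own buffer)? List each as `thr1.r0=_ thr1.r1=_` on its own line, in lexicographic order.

thr1.r0=0 thr1.r1=0
thr1.r0=0 thr1.r1=2
thr1.r0=1 thr1.r1=0
thr1.r0=1 thr1.r1=2

outcome vector order: (thr1.r0,thr1.r1)
|PSO outcomes| = 4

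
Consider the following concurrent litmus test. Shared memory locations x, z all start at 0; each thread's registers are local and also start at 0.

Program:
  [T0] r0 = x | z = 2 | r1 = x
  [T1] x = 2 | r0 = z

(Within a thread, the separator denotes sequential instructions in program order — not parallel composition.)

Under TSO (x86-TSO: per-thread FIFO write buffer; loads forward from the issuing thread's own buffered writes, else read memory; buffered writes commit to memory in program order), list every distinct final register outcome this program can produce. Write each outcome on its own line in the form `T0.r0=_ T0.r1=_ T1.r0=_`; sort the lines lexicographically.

outcome vector order: (T0.r0,T0.r1,T1.r0)
|TSO outcomes| = 6

T0.r0=0 T0.r1=0 T1.r0=0
T0.r0=0 T0.r1=0 T1.r0=2
T0.r0=0 T0.r1=2 T1.r0=0
T0.r0=0 T0.r1=2 T1.r0=2
T0.r0=2 T0.r1=2 T1.r0=0
T0.r0=2 T0.r1=2 T1.r0=2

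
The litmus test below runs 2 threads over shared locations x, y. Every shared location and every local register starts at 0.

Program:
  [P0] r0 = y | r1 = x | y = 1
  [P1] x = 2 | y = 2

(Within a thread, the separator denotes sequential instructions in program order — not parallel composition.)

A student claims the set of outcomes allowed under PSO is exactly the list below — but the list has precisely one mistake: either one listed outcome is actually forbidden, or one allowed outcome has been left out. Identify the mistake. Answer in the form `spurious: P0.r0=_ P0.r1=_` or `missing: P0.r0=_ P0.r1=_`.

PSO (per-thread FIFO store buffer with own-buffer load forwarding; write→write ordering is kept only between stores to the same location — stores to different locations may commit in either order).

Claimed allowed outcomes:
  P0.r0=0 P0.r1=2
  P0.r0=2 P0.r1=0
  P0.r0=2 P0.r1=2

outcome vector order: (P0.r0,P0.r1)
[PSO] allowed = {0/0; 0/2; 2/0; 2/2}
PSO∖claimed = {0/0}

missing: P0.r0=0 P0.r1=0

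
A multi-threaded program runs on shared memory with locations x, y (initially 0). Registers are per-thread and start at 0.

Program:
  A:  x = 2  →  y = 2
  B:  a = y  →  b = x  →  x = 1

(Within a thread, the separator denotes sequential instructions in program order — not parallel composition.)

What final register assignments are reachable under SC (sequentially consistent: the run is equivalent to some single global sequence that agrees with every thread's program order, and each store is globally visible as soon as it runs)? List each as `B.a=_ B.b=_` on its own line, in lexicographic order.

B.a=0 B.b=0
B.a=0 B.b=2
B.a=2 B.b=2

outcome vector order: (B.a,B.b)
|SC outcomes| = 3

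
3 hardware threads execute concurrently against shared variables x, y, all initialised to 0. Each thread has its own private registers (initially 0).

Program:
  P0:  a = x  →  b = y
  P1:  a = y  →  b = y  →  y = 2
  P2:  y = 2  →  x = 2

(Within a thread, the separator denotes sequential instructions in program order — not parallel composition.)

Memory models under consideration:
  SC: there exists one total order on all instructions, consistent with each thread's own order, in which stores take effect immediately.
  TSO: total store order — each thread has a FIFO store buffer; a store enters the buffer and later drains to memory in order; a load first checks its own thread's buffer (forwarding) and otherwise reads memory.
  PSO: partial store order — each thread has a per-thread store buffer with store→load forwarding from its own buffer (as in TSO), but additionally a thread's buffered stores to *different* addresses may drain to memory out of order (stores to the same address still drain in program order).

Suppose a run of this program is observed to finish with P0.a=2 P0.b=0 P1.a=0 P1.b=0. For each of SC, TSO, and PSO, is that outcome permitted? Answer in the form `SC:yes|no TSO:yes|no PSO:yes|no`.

outcome vector order: (P0.a,P0.b,P1.a,P1.b)
SC: 9 outcomes — {(0,0,0,0) (0,0,0,2) (0,0,2,2) (0,2,0,0) (0,2,0,2) (0,2,2,2) (2,2,0,0) (2,2,0,2) (2,2,2,2)}
TSO: 9 outcomes — {(0,0,0,0) (0,0,0,2) (0,0,2,2) (0,2,0,0) (0,2,0,2) (0,2,2,2) (2,2,0,0) (2,2,0,2) (2,2,2,2)}
PSO: 12 outcomes — {(0,0,0,0) (0,0,0,2) (0,0,2,2) (0,2,0,0) (0,2,0,2) (0,2,2,2) (2,0,0,0) (2,0,0,2) (2,0,2,2) (2,2,0,0) (2,2,0,2) (2,2,2,2)}
target (2,0,0,0) ∈ {PSO}

SC:no TSO:no PSO:yes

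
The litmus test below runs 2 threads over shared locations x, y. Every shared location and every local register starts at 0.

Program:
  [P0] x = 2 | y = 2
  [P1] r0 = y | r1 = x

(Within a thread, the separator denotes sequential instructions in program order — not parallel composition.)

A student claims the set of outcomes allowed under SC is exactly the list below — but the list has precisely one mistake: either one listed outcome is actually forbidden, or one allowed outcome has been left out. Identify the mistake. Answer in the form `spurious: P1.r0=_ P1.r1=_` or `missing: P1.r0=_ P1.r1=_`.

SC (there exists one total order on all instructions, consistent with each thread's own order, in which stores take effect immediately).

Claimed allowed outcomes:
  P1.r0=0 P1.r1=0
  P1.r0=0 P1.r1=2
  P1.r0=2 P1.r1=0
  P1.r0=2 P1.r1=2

spurious: P1.r0=2 P1.r1=0

outcome vector order: (P1.r0,P1.r1)
under SC → 00, 02, 22
claimed∖SC = {20}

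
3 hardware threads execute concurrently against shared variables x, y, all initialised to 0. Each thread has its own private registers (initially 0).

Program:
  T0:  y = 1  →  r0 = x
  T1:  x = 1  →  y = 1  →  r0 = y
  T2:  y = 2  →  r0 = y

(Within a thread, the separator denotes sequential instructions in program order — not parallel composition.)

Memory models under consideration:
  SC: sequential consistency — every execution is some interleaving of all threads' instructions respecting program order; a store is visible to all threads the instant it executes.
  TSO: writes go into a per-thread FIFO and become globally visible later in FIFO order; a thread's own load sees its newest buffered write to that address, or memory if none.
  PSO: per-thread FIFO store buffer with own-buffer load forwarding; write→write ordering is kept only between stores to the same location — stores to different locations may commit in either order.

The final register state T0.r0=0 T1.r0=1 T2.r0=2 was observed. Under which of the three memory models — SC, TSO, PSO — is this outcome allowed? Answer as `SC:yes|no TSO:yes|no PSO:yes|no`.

outcome vector order: (T0.r0,T1.r0,T2.r0)
SC: 7 outcomes — {011; 012; 022; 111; 112; 121; 122}
TSO: 8 outcomes — {011; 012; 021; 022; 111; 112; 121; 122}
PSO: 8 outcomes — {011; 012; 021; 022; 111; 112; 121; 122}
target 012 ∈ {SC,TSO,PSO}

SC:yes TSO:yes PSO:yes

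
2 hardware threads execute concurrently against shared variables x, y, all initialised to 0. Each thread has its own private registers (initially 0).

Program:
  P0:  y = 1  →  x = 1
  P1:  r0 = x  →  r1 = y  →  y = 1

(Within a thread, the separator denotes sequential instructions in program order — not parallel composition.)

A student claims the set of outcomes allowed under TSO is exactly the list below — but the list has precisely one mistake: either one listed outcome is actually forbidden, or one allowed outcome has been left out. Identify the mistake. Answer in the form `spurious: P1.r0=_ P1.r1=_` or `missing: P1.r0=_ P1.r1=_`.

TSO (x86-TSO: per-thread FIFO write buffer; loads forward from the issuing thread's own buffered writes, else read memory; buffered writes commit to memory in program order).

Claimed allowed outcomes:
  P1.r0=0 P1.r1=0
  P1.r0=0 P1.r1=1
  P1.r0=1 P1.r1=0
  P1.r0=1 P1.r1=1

spurious: P1.r0=1 P1.r1=0

outcome vector order: (P1.r0,P1.r1)
TSO (3): <0 0>, <0 1>, <1 1>
claimed∖TSO = {<1 0>}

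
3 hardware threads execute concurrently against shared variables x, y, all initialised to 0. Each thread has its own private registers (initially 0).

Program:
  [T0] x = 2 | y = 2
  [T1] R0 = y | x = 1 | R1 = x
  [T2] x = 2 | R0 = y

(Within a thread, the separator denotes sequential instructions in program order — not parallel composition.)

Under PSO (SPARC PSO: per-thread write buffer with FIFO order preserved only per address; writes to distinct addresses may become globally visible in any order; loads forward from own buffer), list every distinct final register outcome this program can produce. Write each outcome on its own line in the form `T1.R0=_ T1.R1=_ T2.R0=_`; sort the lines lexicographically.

T1.R0=0 T1.R1=1 T2.R0=0
T1.R0=0 T1.R1=1 T2.R0=2
T1.R0=0 T1.R1=2 T2.R0=0
T1.R0=0 T1.R1=2 T2.R0=2
T1.R0=2 T1.R1=1 T2.R0=0
T1.R0=2 T1.R1=1 T2.R0=2
T1.R0=2 T1.R1=2 T2.R0=0
T1.R0=2 T1.R1=2 T2.R0=2

outcome vector order: (T1.R0,T1.R1,T2.R0)
|PSO outcomes| = 8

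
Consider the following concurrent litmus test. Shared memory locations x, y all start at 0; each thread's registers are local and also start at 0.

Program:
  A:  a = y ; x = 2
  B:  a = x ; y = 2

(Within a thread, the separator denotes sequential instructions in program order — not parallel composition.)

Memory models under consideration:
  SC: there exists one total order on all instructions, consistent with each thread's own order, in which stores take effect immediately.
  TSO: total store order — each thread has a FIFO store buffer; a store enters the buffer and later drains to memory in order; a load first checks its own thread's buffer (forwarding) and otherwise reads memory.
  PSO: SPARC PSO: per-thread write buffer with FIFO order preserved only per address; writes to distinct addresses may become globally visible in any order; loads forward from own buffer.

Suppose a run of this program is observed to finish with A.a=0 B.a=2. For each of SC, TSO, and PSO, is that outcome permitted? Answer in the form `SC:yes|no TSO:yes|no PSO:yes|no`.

outcome vector order: (A.a,B.a)
SC: 3 outcomes — {(0,0), (0,2), (2,0)}
TSO: 3 outcomes — {(0,0), (0,2), (2,0)}
PSO: 3 outcomes — {(0,0), (0,2), (2,0)}
target (0,2) ∈ {SC,TSO,PSO}

SC:yes TSO:yes PSO:yes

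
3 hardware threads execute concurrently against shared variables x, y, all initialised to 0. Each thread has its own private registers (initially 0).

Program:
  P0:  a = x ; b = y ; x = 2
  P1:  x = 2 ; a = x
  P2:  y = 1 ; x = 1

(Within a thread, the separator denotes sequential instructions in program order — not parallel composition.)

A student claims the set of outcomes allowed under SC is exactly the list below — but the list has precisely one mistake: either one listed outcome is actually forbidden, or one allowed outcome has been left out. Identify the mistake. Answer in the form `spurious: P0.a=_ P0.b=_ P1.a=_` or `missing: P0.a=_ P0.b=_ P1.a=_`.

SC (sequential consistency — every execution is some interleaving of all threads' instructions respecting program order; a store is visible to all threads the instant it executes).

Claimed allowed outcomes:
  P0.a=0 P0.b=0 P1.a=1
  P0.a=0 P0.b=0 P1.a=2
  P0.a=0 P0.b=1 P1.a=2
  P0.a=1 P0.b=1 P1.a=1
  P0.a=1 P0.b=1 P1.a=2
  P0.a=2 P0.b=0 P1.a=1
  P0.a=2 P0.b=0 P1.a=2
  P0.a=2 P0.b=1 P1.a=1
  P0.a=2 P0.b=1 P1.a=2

outcome vector order: (P0.a,P0.b,P1.a)
[SC] allowed = {0/0/1 0/0/2 0/1/1 0/1/2 1/1/1 1/1/2 2/0/1 2/0/2 2/1/1 2/1/2}
SC∖claimed = {0/1/1}

missing: P0.a=0 P0.b=1 P1.a=1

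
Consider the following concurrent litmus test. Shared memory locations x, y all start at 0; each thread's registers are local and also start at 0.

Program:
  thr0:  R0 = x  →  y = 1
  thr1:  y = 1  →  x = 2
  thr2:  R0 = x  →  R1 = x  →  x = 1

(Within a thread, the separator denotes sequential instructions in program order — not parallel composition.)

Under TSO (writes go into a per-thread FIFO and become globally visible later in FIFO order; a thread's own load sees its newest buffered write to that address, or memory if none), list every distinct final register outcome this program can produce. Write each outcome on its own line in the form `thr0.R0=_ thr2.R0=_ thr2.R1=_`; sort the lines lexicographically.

thr0.R0=0 thr2.R0=0 thr2.R1=0
thr0.R0=0 thr2.R0=0 thr2.R1=2
thr0.R0=0 thr2.R0=2 thr2.R1=2
thr0.R0=1 thr2.R0=0 thr2.R1=0
thr0.R0=1 thr2.R0=0 thr2.R1=2
thr0.R0=1 thr2.R0=2 thr2.R1=2
thr0.R0=2 thr2.R0=0 thr2.R1=0
thr0.R0=2 thr2.R0=0 thr2.R1=2
thr0.R0=2 thr2.R0=2 thr2.R1=2

outcome vector order: (thr0.R0,thr2.R0,thr2.R1)
|TSO outcomes| = 9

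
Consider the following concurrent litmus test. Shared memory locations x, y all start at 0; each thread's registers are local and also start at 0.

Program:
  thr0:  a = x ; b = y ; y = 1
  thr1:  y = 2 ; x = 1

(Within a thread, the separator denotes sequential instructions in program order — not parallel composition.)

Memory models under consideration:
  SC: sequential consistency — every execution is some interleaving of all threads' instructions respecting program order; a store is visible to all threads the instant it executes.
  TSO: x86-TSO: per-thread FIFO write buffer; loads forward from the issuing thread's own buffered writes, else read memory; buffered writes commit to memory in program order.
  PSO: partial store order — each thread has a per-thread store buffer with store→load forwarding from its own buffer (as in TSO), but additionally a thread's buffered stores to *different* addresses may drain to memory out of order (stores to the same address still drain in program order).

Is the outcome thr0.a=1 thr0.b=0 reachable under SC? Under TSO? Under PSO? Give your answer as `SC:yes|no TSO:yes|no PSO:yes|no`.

outcome vector order: (thr0.a,thr0.b)
SC (3): 00; 02; 12
TSO (3): 00; 02; 12
PSO (4): 00; 02; 10; 12
target 10 ∈ {PSO}

SC:no TSO:no PSO:yes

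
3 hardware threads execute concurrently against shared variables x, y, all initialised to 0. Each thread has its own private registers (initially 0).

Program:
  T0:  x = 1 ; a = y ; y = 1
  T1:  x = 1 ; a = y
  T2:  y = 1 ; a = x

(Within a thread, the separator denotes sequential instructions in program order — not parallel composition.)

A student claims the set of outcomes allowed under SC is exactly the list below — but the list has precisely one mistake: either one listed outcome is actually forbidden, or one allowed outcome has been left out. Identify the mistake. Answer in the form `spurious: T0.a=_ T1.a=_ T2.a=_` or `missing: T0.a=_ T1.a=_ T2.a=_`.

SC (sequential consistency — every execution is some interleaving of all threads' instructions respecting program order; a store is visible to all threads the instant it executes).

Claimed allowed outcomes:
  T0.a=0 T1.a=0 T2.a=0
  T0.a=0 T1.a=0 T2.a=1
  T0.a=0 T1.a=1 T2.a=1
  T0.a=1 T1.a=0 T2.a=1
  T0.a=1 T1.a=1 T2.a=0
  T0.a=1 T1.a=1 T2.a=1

outcome vector order: (T0.a,T1.a,T2.a)
[SC] allowed = {0/0/1 0/1/1 1/0/1 1/1/0 1/1/1}
claimed∖SC = {0/0/0}

spurious: T0.a=0 T1.a=0 T2.a=0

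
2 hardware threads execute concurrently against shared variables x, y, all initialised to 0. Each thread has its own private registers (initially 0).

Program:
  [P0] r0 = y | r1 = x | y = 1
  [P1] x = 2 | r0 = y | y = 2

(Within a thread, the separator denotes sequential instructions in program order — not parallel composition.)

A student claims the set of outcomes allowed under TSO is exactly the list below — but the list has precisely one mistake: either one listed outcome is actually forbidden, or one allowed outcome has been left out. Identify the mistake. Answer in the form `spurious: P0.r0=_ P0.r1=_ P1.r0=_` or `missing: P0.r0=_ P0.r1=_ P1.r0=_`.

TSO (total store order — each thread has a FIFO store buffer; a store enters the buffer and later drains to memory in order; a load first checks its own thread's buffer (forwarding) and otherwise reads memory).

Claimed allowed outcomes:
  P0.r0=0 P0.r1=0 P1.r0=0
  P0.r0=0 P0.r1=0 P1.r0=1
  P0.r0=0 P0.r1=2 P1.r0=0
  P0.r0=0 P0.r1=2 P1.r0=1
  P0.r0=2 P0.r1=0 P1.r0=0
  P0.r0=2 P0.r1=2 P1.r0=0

spurious: P0.r0=2 P0.r1=0 P1.r0=0

outcome vector order: (P0.r0,P0.r1,P1.r0)
under TSO → 0/0/0, 0/0/1, 0/2/0, 0/2/1, 2/2/0
claimed∖TSO = {2/0/0}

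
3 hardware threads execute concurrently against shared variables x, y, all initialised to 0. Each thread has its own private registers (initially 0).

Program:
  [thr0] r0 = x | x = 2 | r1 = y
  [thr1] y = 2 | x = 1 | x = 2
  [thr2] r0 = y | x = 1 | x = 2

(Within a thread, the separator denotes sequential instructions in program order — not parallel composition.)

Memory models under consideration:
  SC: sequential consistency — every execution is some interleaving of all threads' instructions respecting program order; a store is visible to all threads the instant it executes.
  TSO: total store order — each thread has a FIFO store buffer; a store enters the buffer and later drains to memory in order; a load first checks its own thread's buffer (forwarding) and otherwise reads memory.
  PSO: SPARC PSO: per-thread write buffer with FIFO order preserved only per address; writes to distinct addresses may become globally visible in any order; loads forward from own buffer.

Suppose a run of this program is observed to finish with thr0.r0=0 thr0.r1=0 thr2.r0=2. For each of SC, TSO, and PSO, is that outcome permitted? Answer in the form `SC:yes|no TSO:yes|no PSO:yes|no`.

SC:yes TSO:yes PSO:yes

outcome vector order: (thr0.r0,thr0.r1,thr2.r0)
[SC] allowed = {0/0/0 0/0/2 0/2/0 0/2/2 1/0/0 1/2/0 1/2/2 2/0/0 2/2/0 2/2/2}
[TSO] allowed = {0/0/0 0/0/2 0/2/0 0/2/2 1/0/0 1/2/0 1/2/2 2/0/0 2/2/0 2/2/2}
[PSO] allowed = {0/0/0 0/0/2 0/2/0 0/2/2 1/0/0 1/0/2 1/2/0 1/2/2 2/0/0 2/0/2 2/2/0 2/2/2}
target 0/0/2 ∈ {SC,TSO,PSO}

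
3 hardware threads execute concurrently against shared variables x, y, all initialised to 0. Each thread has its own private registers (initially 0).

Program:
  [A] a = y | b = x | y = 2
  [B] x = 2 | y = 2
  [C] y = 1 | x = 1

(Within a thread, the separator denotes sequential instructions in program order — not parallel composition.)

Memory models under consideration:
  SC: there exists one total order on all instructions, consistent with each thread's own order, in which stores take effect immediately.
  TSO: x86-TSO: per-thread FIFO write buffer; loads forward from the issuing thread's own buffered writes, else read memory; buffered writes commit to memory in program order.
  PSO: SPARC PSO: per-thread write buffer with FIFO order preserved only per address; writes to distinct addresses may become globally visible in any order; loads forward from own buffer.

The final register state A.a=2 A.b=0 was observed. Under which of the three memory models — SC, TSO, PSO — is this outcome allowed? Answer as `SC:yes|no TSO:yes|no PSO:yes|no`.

outcome vector order: (A.a,A.b)
SC: 8 outcomes — {<0 0>, <0 1>, <0 2>, <1 0>, <1 1>, <1 2>, <2 1>, <2 2>}
TSO: 8 outcomes — {<0 0>, <0 1>, <0 2>, <1 0>, <1 1>, <1 2>, <2 1>, <2 2>}
PSO: 9 outcomes — {<0 0>, <0 1>, <0 2>, <1 0>, <1 1>, <1 2>, <2 0>, <2 1>, <2 2>}
target <2 0> ∈ {PSO}

SC:no TSO:no PSO:yes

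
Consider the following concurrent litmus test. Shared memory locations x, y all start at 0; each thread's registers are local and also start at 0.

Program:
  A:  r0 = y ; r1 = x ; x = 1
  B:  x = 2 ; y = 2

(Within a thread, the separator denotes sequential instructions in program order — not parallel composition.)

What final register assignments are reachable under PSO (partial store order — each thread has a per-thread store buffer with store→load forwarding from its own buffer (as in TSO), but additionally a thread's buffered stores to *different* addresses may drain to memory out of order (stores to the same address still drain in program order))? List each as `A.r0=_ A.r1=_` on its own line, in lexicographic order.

A.r0=0 A.r1=0
A.r0=0 A.r1=2
A.r0=2 A.r1=0
A.r0=2 A.r1=2

outcome vector order: (A.r0,A.r1)
|PSO outcomes| = 4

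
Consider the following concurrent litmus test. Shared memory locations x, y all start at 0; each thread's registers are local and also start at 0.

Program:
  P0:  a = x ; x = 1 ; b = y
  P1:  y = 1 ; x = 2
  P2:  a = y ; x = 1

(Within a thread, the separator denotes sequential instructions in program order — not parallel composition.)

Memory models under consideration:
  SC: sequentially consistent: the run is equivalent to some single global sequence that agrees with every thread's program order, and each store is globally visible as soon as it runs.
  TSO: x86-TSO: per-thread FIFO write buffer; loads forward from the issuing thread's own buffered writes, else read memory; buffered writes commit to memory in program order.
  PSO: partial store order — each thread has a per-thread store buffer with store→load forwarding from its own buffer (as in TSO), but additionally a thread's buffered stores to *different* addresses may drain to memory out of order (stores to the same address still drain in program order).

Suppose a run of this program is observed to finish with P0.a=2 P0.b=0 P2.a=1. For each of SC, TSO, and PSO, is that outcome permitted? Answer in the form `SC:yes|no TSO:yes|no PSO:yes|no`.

outcome vector order: (P0.a,P0.b,P2.a)
under SC → 0/0/0, 0/0/1, 0/1/0, 0/1/1, 1/0/0, 1/1/0, 1/1/1, 2/1/0, 2/1/1
under TSO → 0/0/0, 0/0/1, 0/1/0, 0/1/1, 1/0/0, 1/1/0, 1/1/1, 2/1/0, 2/1/1
under PSO → 0/0/0, 0/0/1, 0/1/0, 0/1/1, 1/0/0, 1/1/0, 1/1/1, 2/0/0, 2/0/1, 2/1/0, 2/1/1
target 2/0/1 ∈ {PSO}

SC:no TSO:no PSO:yes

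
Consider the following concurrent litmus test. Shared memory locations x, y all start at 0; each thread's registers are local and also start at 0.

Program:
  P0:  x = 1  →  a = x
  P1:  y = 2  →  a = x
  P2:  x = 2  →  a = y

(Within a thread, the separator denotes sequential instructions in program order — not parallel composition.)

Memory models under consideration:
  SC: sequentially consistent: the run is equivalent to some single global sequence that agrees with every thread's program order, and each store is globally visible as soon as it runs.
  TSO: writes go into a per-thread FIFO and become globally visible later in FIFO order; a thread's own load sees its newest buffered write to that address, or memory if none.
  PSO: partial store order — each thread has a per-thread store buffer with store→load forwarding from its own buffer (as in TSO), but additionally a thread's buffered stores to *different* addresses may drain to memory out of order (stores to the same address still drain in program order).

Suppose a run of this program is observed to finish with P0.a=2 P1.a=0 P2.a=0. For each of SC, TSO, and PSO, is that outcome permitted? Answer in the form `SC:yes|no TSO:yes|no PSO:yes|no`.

SC:no TSO:yes PSO:yes

outcome vector order: (P0.a,P1.a,P2.a)
[SC] allowed = {(1,0,2) (1,1,0) (1,1,2) (1,2,0) (1,2,2) (2,0,2) (2,1,2) (2,2,0) (2,2,2)}
[TSO] allowed = {(1,0,0) (1,0,2) (1,1,0) (1,1,2) (1,2,0) (1,2,2) (2,0,0) (2,0,2) (2,1,0) (2,1,2) (2,2,0) (2,2,2)}
[PSO] allowed = {(1,0,0) (1,0,2) (1,1,0) (1,1,2) (1,2,0) (1,2,2) (2,0,0) (2,0,2) (2,1,0) (2,1,2) (2,2,0) (2,2,2)}
target (2,0,0) ∈ {TSO,PSO}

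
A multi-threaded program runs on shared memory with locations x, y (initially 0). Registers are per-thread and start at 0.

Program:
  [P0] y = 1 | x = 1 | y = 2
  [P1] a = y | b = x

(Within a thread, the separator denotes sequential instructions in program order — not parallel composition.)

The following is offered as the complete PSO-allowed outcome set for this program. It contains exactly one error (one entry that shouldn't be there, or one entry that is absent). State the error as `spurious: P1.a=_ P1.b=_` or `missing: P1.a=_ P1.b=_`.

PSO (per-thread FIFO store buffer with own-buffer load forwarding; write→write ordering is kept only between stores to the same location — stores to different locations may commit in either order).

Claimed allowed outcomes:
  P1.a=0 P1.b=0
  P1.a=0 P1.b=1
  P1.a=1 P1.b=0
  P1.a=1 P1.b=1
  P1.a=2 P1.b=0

missing: P1.a=2 P1.b=1

outcome vector order: (P1.a,P1.b)
PSO (6): <0 0>; <0 1>; <1 0>; <1 1>; <2 0>; <2 1>
PSO∖claimed = {<2 1>}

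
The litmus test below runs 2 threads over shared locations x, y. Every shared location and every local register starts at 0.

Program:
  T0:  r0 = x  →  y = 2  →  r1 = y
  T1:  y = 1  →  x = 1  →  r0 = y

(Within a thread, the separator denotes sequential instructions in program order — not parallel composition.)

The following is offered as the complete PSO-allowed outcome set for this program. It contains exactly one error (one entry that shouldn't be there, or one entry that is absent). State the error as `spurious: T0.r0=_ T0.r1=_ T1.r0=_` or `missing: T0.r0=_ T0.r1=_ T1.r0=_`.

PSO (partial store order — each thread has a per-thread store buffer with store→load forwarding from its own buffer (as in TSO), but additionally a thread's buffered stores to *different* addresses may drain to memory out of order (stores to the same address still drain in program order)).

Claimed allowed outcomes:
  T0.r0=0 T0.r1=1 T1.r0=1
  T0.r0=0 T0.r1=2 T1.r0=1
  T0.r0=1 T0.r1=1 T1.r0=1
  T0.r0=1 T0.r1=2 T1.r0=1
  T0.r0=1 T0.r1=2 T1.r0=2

outcome vector order: (T0.r0,T0.r1,T1.r0)
under PSO → 0/1/1, 0/2/1, 0/2/2, 1/1/1, 1/2/1, 1/2/2
PSO∖claimed = {0/2/2}

missing: T0.r0=0 T0.r1=2 T1.r0=2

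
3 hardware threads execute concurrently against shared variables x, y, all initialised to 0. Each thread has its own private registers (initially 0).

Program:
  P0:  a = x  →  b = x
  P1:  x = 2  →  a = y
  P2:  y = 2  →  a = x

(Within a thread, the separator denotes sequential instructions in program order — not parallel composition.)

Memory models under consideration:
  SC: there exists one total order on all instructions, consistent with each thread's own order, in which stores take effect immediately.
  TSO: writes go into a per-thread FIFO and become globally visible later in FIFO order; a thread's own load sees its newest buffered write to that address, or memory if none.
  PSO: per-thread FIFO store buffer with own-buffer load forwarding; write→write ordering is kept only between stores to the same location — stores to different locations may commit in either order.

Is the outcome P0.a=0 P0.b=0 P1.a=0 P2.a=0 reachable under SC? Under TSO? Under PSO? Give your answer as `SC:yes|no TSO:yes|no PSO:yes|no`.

SC:no TSO:yes PSO:yes

outcome vector order: (P0.a,P0.b,P1.a,P2.a)
SC (9): 0/0/0/2; 0/0/2/0; 0/0/2/2; 0/2/0/2; 0/2/2/0; 0/2/2/2; 2/2/0/2; 2/2/2/0; 2/2/2/2
TSO (12): 0/0/0/0; 0/0/0/2; 0/0/2/0; 0/0/2/2; 0/2/0/0; 0/2/0/2; 0/2/2/0; 0/2/2/2; 2/2/0/0; 2/2/0/2; 2/2/2/0; 2/2/2/2
PSO (12): 0/0/0/0; 0/0/0/2; 0/0/2/0; 0/0/2/2; 0/2/0/0; 0/2/0/2; 0/2/2/0; 0/2/2/2; 2/2/0/0; 2/2/0/2; 2/2/2/0; 2/2/2/2
target 0/0/0/0 ∈ {TSO,PSO}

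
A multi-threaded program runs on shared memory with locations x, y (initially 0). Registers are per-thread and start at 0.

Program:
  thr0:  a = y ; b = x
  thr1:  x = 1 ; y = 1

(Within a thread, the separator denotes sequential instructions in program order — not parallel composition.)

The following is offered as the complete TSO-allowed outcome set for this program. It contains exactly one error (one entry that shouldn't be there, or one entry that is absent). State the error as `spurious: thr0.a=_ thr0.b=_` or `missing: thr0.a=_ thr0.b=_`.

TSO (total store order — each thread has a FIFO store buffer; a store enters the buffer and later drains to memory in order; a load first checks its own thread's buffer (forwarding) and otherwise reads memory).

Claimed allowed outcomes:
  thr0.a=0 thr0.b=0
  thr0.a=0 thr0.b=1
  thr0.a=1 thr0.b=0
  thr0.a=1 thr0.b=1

outcome vector order: (thr0.a,thr0.b)
TSO: 3 outcomes — {<0 0> <0 1> <1 1>}
claimed∖TSO = {<1 0>}

spurious: thr0.a=1 thr0.b=0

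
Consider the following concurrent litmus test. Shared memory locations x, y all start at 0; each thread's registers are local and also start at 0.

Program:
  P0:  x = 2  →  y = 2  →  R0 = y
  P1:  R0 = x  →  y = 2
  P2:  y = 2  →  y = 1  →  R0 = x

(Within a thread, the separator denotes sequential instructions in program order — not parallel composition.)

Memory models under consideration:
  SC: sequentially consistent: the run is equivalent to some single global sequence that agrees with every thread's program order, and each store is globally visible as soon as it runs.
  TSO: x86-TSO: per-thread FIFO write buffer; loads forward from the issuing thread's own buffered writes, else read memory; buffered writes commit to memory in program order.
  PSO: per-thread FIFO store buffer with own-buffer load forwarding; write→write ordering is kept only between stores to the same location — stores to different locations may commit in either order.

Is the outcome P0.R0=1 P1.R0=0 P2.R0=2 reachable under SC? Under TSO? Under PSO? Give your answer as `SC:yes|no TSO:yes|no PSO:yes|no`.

outcome vector order: (P0.R0,P1.R0,P2.R0)
[SC] allowed = {(1,0,2) (1,2,2) (2,0,0) (2,0,2) (2,2,0) (2,2,2)}
[TSO] allowed = {(1,0,0) (1,0,2) (1,2,0) (1,2,2) (2,0,0) (2,0,2) (2,2,0) (2,2,2)}
[PSO] allowed = {(1,0,0) (1,0,2) (1,2,0) (1,2,2) (2,0,0) (2,0,2) (2,2,0) (2,2,2)}
target (1,0,2) ∈ {SC,TSO,PSO}

SC:yes TSO:yes PSO:yes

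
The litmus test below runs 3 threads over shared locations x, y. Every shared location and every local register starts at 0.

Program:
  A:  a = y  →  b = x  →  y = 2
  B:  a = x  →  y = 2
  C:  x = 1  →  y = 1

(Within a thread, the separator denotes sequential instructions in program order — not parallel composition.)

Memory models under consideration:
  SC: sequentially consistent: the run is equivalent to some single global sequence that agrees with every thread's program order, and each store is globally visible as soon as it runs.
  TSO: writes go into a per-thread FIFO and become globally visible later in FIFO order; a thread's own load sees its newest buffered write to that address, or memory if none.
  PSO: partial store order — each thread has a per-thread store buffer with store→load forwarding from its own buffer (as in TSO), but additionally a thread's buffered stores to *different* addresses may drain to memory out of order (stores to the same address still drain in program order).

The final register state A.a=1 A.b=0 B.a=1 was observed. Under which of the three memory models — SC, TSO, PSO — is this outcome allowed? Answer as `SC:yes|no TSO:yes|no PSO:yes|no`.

outcome vector order: (A.a,A.b,B.a)
SC: 9 outcomes — {(0,0,0); (0,0,1); (0,1,0); (0,1,1); (1,1,0); (1,1,1); (2,0,0); (2,1,0); (2,1,1)}
TSO: 9 outcomes — {(0,0,0); (0,0,1); (0,1,0); (0,1,1); (1,1,0); (1,1,1); (2,0,0); (2,1,0); (2,1,1)}
PSO: 11 outcomes — {(0,0,0); (0,0,1); (0,1,0); (0,1,1); (1,0,0); (1,0,1); (1,1,0); (1,1,1); (2,0,0); (2,1,0); (2,1,1)}
target (1,0,1) ∈ {PSO}

SC:no TSO:no PSO:yes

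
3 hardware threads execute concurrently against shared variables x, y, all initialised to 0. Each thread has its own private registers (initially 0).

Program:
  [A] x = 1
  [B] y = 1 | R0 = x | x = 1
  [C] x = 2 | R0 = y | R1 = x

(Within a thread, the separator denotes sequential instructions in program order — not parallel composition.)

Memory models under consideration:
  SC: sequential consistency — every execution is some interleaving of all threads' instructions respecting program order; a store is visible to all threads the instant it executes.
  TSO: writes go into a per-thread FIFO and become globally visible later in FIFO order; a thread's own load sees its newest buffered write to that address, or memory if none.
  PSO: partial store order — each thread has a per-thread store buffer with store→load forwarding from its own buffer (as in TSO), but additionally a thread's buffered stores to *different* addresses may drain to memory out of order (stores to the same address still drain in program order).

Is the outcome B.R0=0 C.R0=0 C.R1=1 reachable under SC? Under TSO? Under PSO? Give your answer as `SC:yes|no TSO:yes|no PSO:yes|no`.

SC:no TSO:yes PSO:yes

outcome vector order: (B.R0,C.R0,C.R1)
SC: 10 outcomes — {011 012 101 102 111 112 201 202 211 212}
TSO: 12 outcomes — {001 002 011 012 101 102 111 112 201 202 211 212}
PSO: 12 outcomes — {001 002 011 012 101 102 111 112 201 202 211 212}
target 001 ∈ {TSO,PSO}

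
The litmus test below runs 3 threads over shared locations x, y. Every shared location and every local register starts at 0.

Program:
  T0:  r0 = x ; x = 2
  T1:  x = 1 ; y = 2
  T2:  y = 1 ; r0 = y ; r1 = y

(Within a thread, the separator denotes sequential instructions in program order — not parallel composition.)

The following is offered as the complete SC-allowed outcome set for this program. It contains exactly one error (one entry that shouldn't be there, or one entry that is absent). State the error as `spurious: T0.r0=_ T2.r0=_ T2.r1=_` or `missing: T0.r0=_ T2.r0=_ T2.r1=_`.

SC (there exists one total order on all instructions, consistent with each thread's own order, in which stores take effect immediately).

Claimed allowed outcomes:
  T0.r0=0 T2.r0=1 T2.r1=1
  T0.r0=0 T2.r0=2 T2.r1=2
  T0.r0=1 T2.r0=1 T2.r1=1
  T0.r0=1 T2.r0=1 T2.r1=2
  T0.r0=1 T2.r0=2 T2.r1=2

missing: T0.r0=0 T2.r0=1 T2.r1=2

outcome vector order: (T0.r0,T2.r0,T2.r1)
under SC → <0 1 1>; <0 1 2>; <0 2 2>; <1 1 1>; <1 1 2>; <1 2 2>
SC∖claimed = {<0 1 2>}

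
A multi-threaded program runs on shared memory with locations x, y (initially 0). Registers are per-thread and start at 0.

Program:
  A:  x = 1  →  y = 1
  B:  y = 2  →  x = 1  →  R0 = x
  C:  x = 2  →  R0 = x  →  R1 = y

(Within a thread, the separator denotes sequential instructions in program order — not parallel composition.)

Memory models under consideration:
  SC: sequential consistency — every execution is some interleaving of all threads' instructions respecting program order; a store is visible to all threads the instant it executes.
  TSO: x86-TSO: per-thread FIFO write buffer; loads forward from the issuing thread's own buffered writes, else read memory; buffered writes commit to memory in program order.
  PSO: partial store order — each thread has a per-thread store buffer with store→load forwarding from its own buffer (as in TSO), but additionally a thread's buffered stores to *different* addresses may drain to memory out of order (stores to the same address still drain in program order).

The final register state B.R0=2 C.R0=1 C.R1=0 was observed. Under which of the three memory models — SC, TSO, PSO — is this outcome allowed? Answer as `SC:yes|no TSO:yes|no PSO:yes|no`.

outcome vector order: (B.R0,C.R0,C.R1)
[SC] allowed = {110 111 112 120 121 122 211 212 221 222}
[TSO] allowed = {110 111 112 120 121 122 211 212 220 221 222}
[PSO] allowed = {110 111 112 120 121 122 210 211 212 220 221 222}
target 210 ∈ {PSO}

SC:no TSO:no PSO:yes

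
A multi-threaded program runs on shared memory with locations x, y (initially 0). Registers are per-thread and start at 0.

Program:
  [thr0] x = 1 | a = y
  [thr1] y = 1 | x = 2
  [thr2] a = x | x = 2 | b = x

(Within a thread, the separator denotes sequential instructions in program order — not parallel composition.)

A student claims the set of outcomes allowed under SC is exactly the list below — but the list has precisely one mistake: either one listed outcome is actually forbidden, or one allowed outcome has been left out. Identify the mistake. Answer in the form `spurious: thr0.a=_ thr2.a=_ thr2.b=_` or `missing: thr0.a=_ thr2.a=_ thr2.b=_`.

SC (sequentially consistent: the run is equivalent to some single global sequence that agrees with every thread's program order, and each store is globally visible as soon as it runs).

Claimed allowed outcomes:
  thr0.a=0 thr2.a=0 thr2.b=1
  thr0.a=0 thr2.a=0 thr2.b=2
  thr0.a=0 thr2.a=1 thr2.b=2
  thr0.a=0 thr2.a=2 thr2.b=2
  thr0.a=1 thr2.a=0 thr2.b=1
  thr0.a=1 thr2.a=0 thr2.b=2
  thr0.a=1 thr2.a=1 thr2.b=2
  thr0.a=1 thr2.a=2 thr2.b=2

missing: thr0.a=1 thr2.a=2 thr2.b=1

outcome vector order: (thr0.a,thr2.a,thr2.b)
SC (9): 001, 002, 012, 022, 101, 102, 112, 121, 122
SC∖claimed = {121}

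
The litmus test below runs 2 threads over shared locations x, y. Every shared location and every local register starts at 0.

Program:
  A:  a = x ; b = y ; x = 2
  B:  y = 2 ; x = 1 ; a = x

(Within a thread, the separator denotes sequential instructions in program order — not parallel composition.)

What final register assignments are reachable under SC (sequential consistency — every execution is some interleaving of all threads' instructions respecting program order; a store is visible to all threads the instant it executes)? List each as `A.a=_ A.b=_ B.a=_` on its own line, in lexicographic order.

outcome vector order: (A.a,A.b,B.a)
|SC outcomes| = 6

A.a=0 A.b=0 B.a=1
A.a=0 A.b=0 B.a=2
A.a=0 A.b=2 B.a=1
A.a=0 A.b=2 B.a=2
A.a=1 A.b=2 B.a=1
A.a=1 A.b=2 B.a=2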